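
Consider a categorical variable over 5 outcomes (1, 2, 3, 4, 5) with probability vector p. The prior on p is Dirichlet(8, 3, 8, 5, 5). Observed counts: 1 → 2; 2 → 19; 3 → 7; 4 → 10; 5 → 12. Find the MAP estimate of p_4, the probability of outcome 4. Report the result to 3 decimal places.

The posterior is Dirichlet(αᵢ + nᵢ) = Dirichlet(10, 22, 15, 15, 17).
For a Dirichlet(a₁,…,a_K) with all aᵢ > 1, the mode has j-th component (aⱼ − 1)/(Σaᵢ − K).
Here Σaᵢ = 79 and K = 5, so p_4 = (15 − 1)/(79 − 5) = 14/74 ≈ 0.189.

MAP estimate: 0.189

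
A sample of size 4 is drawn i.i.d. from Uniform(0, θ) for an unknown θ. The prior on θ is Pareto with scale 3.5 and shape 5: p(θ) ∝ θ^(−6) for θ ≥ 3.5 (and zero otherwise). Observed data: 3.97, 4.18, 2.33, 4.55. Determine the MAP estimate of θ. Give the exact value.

θ̂_MAP = 4.55

The Uniform(0, θ) likelihood is θ^(−n) for θ ≥ max(xᵢ), zero otherwise. Here max(xᵢ) = 4.55.
Posterior ∝ θ^(−6) · θ^(−4) = θ^(−10) on θ ≥ max(3.5, 4.55) = 4.55.
This density is strictly decreasing in θ, so the posterior mode lies at the lower boundary of the support.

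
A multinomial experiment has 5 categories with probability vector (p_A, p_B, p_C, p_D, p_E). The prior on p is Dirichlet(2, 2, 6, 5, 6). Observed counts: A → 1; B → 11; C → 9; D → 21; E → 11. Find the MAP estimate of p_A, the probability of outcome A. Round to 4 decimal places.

MAP estimate of p_A = 0.0290

The posterior is Dirichlet(αᵢ + nᵢ) = Dirichlet(3, 13, 15, 26, 17).
For a Dirichlet(a₁,…,a_K) with all aᵢ > 1, the mode has j-th component (aⱼ − 1)/(Σaᵢ − K).
Here Σaᵢ = 74 and K = 5, so p_A = (3 − 1)/(74 − 5) = 2/69 ≈ 0.0290.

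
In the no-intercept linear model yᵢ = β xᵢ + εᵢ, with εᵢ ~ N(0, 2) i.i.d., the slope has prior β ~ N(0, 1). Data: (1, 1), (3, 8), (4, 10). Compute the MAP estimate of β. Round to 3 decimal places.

β̂_MAP = 2.321

log p(β | y) = −Σ(yᵢ − βxᵢ)²/(2·2) − β²/(2·1) + const.
Setting the derivative to zero: Σxᵢ(yᵢ − βxᵢ)/2 − β/1 = 0, so β = Σxᵢyᵢ / (Σxᵢ² + σ²/τ²).
Σxᵢyᵢ = 1·1 + 3·8 + 4·10 = 65; Σxᵢ² = 26; σ²/τ² = 2.
β̂_MAP = 65 / (26 + 2) = 65/28 ≈ 2.321.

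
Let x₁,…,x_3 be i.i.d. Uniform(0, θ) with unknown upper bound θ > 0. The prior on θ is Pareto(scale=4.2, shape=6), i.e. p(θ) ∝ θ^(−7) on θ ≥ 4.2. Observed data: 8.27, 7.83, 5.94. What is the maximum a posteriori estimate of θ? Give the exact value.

The Uniform(0, θ) likelihood is θ^(−n) for θ ≥ max(xᵢ), zero otherwise. Here max(xᵢ) = 8.27.
Posterior ∝ θ^(−7) · θ^(−3) = θ^(−10) on θ ≥ max(4.2, 8.27) = 8.27.
This density is strictly decreasing in θ, so the posterior mode lies at the lower boundary of the support.

θ̂_MAP = 8.27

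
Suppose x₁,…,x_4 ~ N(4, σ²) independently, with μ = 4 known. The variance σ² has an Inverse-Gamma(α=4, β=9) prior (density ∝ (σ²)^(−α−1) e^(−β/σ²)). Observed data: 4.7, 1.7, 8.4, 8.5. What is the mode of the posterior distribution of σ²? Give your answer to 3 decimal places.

σ̂²_MAP = 4.528

Sum of squared deviations about the known mean: SS = (4.7−4)² + (1.7−4)² + (8.4−4)² + (8.5−4)² = 45.39.
The Normal likelihood contributes (σ²)^(−n/2) exp(−SS/(2σ²)), so the posterior is Inverse-Gamma(α + n/2, β + SS/2) = Inverse-Gamma(6, 31.695).
The mode of Inverse-Gamma(a, b) is b/(a+1) = 31.695/7 ≈ 4.528.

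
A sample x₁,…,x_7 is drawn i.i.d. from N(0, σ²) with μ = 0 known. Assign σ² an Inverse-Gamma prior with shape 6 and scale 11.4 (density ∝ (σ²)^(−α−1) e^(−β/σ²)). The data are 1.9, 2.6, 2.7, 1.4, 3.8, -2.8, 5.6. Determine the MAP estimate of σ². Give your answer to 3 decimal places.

Sum of squared deviations about the known mean: SS = (1.9−0)² + (2.6−0)² + (2.7−0)² + (1.4−0)² + (3.8−0)² + (-2.8−0)² + (5.6−0)² = 73.26.
The Normal likelihood contributes (σ²)^(−n/2) exp(−SS/(2σ²)), so the posterior is Inverse-Gamma(α + n/2, β + SS/2) = Inverse-Gamma(9.5, 48.03).
The mode of Inverse-Gamma(a, b) is b/(a+1) = 48.03/10.5 ≈ 4.574.

σ̂²_MAP = 4.574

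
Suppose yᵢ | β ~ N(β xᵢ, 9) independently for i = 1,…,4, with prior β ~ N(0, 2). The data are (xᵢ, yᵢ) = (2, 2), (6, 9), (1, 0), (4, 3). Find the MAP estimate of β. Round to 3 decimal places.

log p(β | y) = −Σ(yᵢ − βxᵢ)²/(2·9) − β²/(2·2) + const.
Setting the derivative to zero: Σxᵢ(yᵢ − βxᵢ)/9 − β/2 = 0, so β = Σxᵢyᵢ / (Σxᵢ² + σ²/τ²).
Σxᵢyᵢ = 2·2 + 6·9 + 1·0 + 4·3 = 70; Σxᵢ² = 57; σ²/τ² = 4.5.
β̂_MAP = 70 / (57 + 4.5) = 70/61.5 ≈ 1.138.

β̂_MAP = 1.138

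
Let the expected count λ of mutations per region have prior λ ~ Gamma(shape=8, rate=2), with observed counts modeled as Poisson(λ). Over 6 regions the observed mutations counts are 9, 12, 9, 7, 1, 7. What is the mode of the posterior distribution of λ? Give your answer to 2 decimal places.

Σxᵢ = 9+12+9+7+1+7 = 45, with n = 6.
Posterior ∝ λ^7e^(−2λ) · λ^45e^(−6λ) = λ^52e^(−8λ), i.e. Gamma(shape=53, rate=8).
The mode of a Gamma(a, b) with a ≥ 1 (shape–rate) is (a−1)/b = 52/8 ≈ 6.50.

λ̂_MAP = 6.50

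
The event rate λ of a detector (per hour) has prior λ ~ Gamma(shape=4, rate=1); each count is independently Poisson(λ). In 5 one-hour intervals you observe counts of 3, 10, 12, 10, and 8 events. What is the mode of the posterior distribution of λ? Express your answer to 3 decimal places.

Σxᵢ = 3+10+12+10+8 = 43, with n = 5.
Posterior ∝ λ^3e^(−1λ) · λ^43e^(−5λ) = λ^46e^(−6λ), i.e. Gamma(shape=47, rate=6).
The mode of a Gamma(a, b) with a ≥ 1 (shape–rate) is (a−1)/b = 46/6 ≈ 7.667.

λ̂_MAP = 7.667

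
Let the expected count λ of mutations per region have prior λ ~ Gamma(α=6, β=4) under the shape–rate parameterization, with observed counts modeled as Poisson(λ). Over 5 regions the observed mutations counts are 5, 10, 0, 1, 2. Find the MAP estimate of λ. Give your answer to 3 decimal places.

λ̂_MAP = 2.556

Σxᵢ = 5+10+0+1+2 = 18, with n = 5.
Posterior ∝ λ^5e^(−4λ) · λ^18e^(−5λ) = λ^23e^(−9λ), i.e. Gamma(shape=24, rate=9).
The mode of a Gamma(a, b) with a ≥ 1 (shape–rate) is (a−1)/b = 23/9 ≈ 2.556.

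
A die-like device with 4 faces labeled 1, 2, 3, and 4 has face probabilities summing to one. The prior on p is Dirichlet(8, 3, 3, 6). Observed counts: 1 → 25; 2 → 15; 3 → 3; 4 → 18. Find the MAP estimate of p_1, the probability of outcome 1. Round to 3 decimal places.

The posterior is Dirichlet(αᵢ + nᵢ) = Dirichlet(33, 18, 6, 24).
For a Dirichlet(a₁,…,a_K) with all aᵢ > 1, the mode has j-th component (aⱼ − 1)/(Σaᵢ − K).
Here Σaᵢ = 81 and K = 4, so p_1 = (33 − 1)/(81 − 4) = 32/77 ≈ 0.416.

MAP estimate: 0.416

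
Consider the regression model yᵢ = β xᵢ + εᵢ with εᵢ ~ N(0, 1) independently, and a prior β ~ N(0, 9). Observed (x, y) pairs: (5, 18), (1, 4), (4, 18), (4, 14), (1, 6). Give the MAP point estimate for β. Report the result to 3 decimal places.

β̂_MAP = 3.857

log p(β | y) = −Σ(yᵢ − βxᵢ)²/(2·1) − β²/(2·9) + const.
Setting the derivative to zero: Σxᵢ(yᵢ − βxᵢ)/1 − β/9 = 0, so β = Σxᵢyᵢ / (Σxᵢ² + σ²/τ²).
Σxᵢyᵢ = 5·18 + 1·4 + 4·18 + 4·14 + 1·6 = 228; Σxᵢ² = 59; σ²/τ² = 1/9.
β̂_MAP = 228 / (59 + 1/9) = 228/(532/9) = 27/7 ≈ 3.857.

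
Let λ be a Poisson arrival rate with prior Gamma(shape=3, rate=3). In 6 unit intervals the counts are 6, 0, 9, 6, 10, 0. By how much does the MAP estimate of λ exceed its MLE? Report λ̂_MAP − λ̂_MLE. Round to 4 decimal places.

MAP − MLE = -1.5000

Σxᵢ = 31. Posterior is Gamma(34, 9); MAP = (34−1)/9 = 33/9 ≈ 3.66667.
MLE = x̄ = 31/6 ≈ 5.16667.
Difference = 33/9 − 31/6 = -3/2 ≈ -1.5000.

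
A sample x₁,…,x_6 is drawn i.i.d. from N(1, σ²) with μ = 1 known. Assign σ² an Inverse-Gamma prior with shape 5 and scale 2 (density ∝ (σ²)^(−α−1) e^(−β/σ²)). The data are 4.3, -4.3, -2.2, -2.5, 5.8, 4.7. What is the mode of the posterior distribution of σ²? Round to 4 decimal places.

Sum of squared deviations about the known mean: SS = (4.3−1)² + (-4.3−1)² + (-2.2−1)² + (-2.5−1)² + (5.8−1)² + (4.7−1)² = 98.2.
The Normal likelihood contributes (σ²)^(−n/2) exp(−SS/(2σ²)), so the posterior is Inverse-Gamma(α + n/2, β + SS/2) = Inverse-Gamma(8, 51.1).
The mode of Inverse-Gamma(a, b) is b/(a+1) = 51.1/9 ≈ 5.6778.

σ̂²_MAP = 5.6778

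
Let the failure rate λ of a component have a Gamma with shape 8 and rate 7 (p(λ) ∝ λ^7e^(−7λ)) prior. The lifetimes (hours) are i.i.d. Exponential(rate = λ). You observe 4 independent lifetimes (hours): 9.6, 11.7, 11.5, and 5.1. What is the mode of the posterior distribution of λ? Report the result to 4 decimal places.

λ̂_MAP = 0.2450

The Exponential(rate=λ) likelihood is ∝ λ^n e^(−λΣtᵢ). Here n = 4 and Σtᵢ = 9.6 + 11.7 + 11.5 + 5.1 = 37.9.
Posterior ∝ λ^7e^(−7λ) · λ^4e^(−37.9λ) = λ^11e^(−44.9λ), i.e. Gamma(12, 44.9).
Mode = (a−1)/b = 11/44.9 ≈ 0.2450.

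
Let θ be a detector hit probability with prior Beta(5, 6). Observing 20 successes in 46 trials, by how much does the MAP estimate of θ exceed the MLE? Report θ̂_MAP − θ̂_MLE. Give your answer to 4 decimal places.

Posterior is Beta(25, 32); MAP = (25−1)/(57−2) = 24/55 ≈ 0.43636.
MLE ignores the prior: θ̂_MLE = k/n = 20/46 ≈ 0.43478.
Difference = 24/55 − 20/46 = 2/1265 ≈ 0.0016.

MAP − MLE = 0.0016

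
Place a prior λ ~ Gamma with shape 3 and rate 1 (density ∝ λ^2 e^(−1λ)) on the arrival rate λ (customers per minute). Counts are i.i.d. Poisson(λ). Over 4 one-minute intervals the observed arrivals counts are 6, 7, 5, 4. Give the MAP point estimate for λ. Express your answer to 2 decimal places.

Σxᵢ = 6+7+5+4 = 22, with n = 4.
Posterior ∝ λ^2e^(−1λ) · λ^22e^(−4λ) = λ^24e^(−5λ), i.e. Gamma(shape=25, rate=5).
The mode of a Gamma(a, b) with a ≥ 1 (shape–rate) is (a−1)/b = 24/5 ≈ 4.80.

λ̂_MAP = 4.80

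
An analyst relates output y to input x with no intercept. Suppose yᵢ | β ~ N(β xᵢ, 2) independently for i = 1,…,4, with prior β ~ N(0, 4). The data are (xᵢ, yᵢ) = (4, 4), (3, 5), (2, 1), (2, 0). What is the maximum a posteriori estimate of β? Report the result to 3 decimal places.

β̂_MAP = 0.985

log p(β | y) = −Σ(yᵢ − βxᵢ)²/(2·2) − β²/(2·4) + const.
Setting the derivative to zero: Σxᵢ(yᵢ − βxᵢ)/2 − β/4 = 0, so β = Σxᵢyᵢ / (Σxᵢ² + σ²/τ²).
Σxᵢyᵢ = 4·4 + 3·5 + 2·1 + 2·0 = 33; Σxᵢ² = 33; σ²/τ² = 0.5.
β̂_MAP = 33 / (33 + 0.5) = 33/33.5 ≈ 0.985.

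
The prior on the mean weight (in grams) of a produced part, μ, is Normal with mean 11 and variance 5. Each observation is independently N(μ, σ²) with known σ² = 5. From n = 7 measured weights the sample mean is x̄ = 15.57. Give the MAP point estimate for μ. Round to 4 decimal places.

n = 7, x̄ = 15.57.
For a Normal prior and Normal likelihood with known variance, the posterior is Normal; its mode equals its mean, the precision-weighted average.
Prior precision 1/σ₀² = 1/5 = 0.2; data precision n/σ² = 7/5 = 1.4.
μ̂ = (0.2·11 + 1.4·15.57) / (0.2 + 1.4) = 23.998/1.6 = 14.99875 ≈ 14.9988.

μ̂_MAP = 14.9988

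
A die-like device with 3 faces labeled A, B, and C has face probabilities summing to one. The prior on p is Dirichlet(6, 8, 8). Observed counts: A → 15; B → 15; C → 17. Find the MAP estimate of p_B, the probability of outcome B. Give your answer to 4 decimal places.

The posterior is Dirichlet(αᵢ + nᵢ) = Dirichlet(21, 23, 25).
For a Dirichlet(a₁,…,a_K) with all aᵢ > 1, the mode has j-th component (aⱼ − 1)/(Σaᵢ − K).
Here Σaᵢ = 69 and K = 3, so p_B = (23 − 1)/(69 − 3) = 22/66 ≈ 0.3333.

MAP estimate of p_B = 0.3333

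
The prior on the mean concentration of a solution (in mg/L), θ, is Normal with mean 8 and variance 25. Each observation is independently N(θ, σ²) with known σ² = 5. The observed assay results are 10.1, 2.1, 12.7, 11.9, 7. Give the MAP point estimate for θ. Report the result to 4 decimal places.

θ̂_MAP = 8.7308

n = 5; x̄ = (10.1 + 2.1 + 12.7 + 11.9 + 7)/5 = 43.8/5 = 8.76.
For a Normal prior and Normal likelihood with known variance, the posterior is Normal; its mode equals its mean, the precision-weighted average.
Prior precision 1/σ₀² = 1/25 = 0.04; data precision n/σ² = 5/5 = 1.
θ̂ = (0.04·8 + 1·8.76) / (0.04 + 1) = 9.08/1.04 = 227/26 ≈ 8.7308.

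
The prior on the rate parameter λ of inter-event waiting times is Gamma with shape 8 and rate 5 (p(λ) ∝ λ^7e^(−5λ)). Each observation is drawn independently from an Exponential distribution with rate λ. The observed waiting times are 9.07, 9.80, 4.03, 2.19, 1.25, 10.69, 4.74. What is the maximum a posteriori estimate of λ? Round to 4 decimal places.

λ̂_MAP = 0.2993

The Exponential(rate=λ) likelihood is ∝ λ^n e^(−λΣtᵢ). Here n = 7 and Σtᵢ = 9.07 + 9.80 + 4.03 + 2.19 + 1.25 + 10.69 + 4.74 = 41.77.
Posterior ∝ λ^7e^(−5λ) · λ^7e^(−41.77λ) = λ^14e^(−46.77λ), i.e. Gamma(15, 46.77).
Mode = (a−1)/b = 14/46.77 ≈ 0.2993.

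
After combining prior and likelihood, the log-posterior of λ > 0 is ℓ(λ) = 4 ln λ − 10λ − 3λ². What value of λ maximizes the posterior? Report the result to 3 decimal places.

ℓ'(λ) = 4/λ − 10 − 6λ. Setting this to zero and multiplying by λ: 6λ² + 10λ − 4 = 0.
λ = (−10 + √(10² + 4·6·4)) / (2·6) = (−10 + √196) / 12 = (−10 + 14)/12 = 1/3.
ℓ''(λ) = −4/λ² − 6 < 0, confirming a maximum.

λ̂_MAP = 0.333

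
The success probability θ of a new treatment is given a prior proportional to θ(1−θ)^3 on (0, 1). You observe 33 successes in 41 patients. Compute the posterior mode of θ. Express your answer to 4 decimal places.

θ̂_MAP = 0.7556

The prior density ∝ θ(1−θ)^3 is the kernel of Beta(2, 4).
Data: 33 successes in 41 trials. The binomial likelihood contributes θ^33(1−θ)^8, so the posterior is Beta(2+33, 4+8) = Beta(35, 12).
For Beta(a, b) with a, b > 1 the mode is (a−1)/(a+b−2) = 34/45 ≈ 0.7556.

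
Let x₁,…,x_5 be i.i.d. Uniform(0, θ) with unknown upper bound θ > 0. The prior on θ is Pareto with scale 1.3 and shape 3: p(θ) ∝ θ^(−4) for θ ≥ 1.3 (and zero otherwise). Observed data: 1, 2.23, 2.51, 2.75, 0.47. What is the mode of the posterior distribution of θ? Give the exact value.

θ̂_MAP = 2.75

The Uniform(0, θ) likelihood is θ^(−n) for θ ≥ max(xᵢ), zero otherwise. Here max(xᵢ) = 2.75.
Posterior ∝ θ^(−4) · θ^(−5) = θ^(−9) on θ ≥ max(1.3, 2.75) = 2.75.
This density is strictly decreasing in θ, so the posterior mode lies at the lower boundary of the support.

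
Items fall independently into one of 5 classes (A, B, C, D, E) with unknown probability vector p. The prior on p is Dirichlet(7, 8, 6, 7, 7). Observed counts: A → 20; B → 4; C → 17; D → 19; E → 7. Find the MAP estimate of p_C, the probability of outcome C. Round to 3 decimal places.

The posterior is Dirichlet(αᵢ + nᵢ) = Dirichlet(27, 12, 23, 26, 14).
For a Dirichlet(a₁,…,a_K) with all aᵢ > 1, the mode has j-th component (aⱼ − 1)/(Σaᵢ − K).
Here Σaᵢ = 102 and K = 5, so p_C = (23 − 1)/(102 − 5) = 22/97 ≈ 0.227.

MAP estimate of p_C = 0.227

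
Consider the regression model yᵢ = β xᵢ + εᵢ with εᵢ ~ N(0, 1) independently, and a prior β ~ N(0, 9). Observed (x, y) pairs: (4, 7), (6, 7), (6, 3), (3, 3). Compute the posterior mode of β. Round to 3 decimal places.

β̂_MAP = 0.999

log p(β | y) = −Σ(yᵢ − βxᵢ)²/(2·1) − β²/(2·9) + const.
Setting the derivative to zero: Σxᵢ(yᵢ − βxᵢ)/1 − β/9 = 0, so β = Σxᵢyᵢ / (Σxᵢ² + σ²/τ²).
Σxᵢyᵢ = 4·7 + 6·7 + 6·3 + 3·3 = 97; Σxᵢ² = 97; σ²/τ² = 1/9.
β̂_MAP = 97 / (97 + 1/9) = 97/(874/9) = 873/874 ≈ 0.999.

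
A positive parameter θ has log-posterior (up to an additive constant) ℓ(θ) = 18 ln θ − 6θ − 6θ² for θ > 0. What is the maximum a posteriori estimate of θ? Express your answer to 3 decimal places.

ℓ'(θ) = 18/θ − 6 − 12θ. Setting this to zero and multiplying by θ: 12θ² + 6θ − 18 = 0.
θ = (−6 + √(6² + 4·12·18)) / (2·12) = (−6 + √900) / 24 = (−6 + 30)/24 = 1.
ℓ''(θ) = −18/θ² − 12 < 0, confirming a maximum.

θ̂_MAP = 1.000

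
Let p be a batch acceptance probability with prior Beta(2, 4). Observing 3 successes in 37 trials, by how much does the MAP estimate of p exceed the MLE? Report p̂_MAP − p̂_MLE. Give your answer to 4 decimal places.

Posterior is Beta(5, 38); MAP = (5−1)/(43−2) = 4/41 ≈ 0.09756.
MLE ignores the prior: p̂_MLE = k/n = 3/37 ≈ 0.08108.
Difference = 4/41 − 3/37 = 25/1517 ≈ 0.0165.

MAP − MLE = 0.0165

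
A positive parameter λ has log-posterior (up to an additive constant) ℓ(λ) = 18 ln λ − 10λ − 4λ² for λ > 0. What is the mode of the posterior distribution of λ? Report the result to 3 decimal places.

ℓ'(λ) = 18/λ − 10 − 8λ. Setting this to zero and multiplying by λ: 8λ² + 10λ − 18 = 0.
λ = (−10 + √(10² + 4·8·18)) / (2·8) = (−10 + √676) / 16 = (−10 + 26)/16 = 1.
ℓ''(λ) = −18/λ² − 8 < 0, confirming a maximum.

λ̂_MAP = 1.000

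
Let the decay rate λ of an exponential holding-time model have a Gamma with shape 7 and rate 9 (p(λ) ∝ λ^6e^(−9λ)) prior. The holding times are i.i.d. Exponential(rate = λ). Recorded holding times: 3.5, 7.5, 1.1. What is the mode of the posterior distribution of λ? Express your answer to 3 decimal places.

λ̂_MAP = 0.427

The Exponential(rate=λ) likelihood is ∝ λ^n e^(−λΣtᵢ). Here n = 3 and Σtᵢ = 3.5 + 7.5 + 1.1 = 12.1.
Posterior ∝ λ^6e^(−9λ) · λ^3e^(−12.1λ) = λ^9e^(−21.1λ), i.e. Gamma(10, 21.1).
Mode = (a−1)/b = 9/21.1 ≈ 0.427.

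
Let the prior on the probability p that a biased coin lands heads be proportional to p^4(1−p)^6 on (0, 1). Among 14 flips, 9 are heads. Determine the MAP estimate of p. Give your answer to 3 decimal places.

The prior density ∝ p^4(1−p)^6 is the kernel of Beta(5, 7).
Data: 9 successes in 14 trials. The binomial likelihood contributes p^9(1−p)^5, so the posterior is Beta(5+9, 7+5) = Beta(14, 12).
For Beta(a, b) with a, b > 1 the mode is (a−1)/(a+b−2) = 13/24 ≈ 0.542.

p̂_MAP = 0.542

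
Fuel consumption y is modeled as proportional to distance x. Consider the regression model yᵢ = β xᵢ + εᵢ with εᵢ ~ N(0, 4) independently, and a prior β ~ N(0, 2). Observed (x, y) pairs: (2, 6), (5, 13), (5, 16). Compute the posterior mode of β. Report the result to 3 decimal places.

β̂_MAP = 2.804

log p(β | y) = −Σ(yᵢ − βxᵢ)²/(2·4) − β²/(2·2) + const.
Setting the derivative to zero: Σxᵢ(yᵢ − βxᵢ)/4 − β/2 = 0, so β = Σxᵢyᵢ / (Σxᵢ² + σ²/τ²).
Σxᵢyᵢ = 2·6 + 5·13 + 5·16 = 157; Σxᵢ² = 54; σ²/τ² = 2.
β̂_MAP = 157 / (54 + 2) = 157/56 ≈ 2.804.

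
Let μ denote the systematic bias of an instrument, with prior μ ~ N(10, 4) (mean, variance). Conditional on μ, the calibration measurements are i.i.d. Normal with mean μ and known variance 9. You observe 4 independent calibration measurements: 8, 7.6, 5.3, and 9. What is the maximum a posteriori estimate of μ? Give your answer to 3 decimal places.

n = 4; x̄ = (8 + 7.6 + 5.3 + 9)/4 = 29.9/4 = 7.475.
For a Normal prior and Normal likelihood with known variance, the posterior is Normal; its mode equals its mean, the precision-weighted average.
Prior precision 1/σ₀² = 1/4 = 0.25; data precision n/σ² = 4/9.
μ̂ = (0.25·10 + (4/9)·7.475) / (0.25 + 4/9) = (262/45)/(25/36) = 8.384.

μ̂_MAP = 8.384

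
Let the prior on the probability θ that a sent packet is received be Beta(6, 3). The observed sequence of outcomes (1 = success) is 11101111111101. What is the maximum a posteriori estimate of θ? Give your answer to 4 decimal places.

Prior: Beta(6, 3).
Data: 12 successes in 14 trials (from the sequence). The binomial likelihood contributes θ^12(1−θ)^2, so the posterior is Beta(6+12, 3+2) = Beta(18, 5).
For Beta(a, b) with a, b > 1 the mode is (a−1)/(a+b−2) = 17/21 ≈ 0.8095.

θ̂_MAP = 0.8095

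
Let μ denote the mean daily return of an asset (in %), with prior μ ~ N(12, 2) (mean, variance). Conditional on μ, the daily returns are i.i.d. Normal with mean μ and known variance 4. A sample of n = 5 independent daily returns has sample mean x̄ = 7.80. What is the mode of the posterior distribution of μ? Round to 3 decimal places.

n = 5, x̄ = 7.80.
For a Normal prior and Normal likelihood with known variance, the posterior is Normal; its mode equals its mean, the precision-weighted average.
Prior precision 1/σ₀² = 1/2 = 0.5; data precision n/σ² = 5/4 = 1.25.
μ̂ = (0.5·12 + 1.25·7.8) / (0.5 + 1.25) = 15.75/1.75 = 9.000.

μ̂_MAP = 9.000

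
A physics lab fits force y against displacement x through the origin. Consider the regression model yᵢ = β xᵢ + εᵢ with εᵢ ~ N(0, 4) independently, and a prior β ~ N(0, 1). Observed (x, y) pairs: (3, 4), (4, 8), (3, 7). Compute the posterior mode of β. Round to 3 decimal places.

log p(β | y) = −Σ(yᵢ − βxᵢ)²/(2·4) − β²/(2·1) + const.
Setting the derivative to zero: Σxᵢ(yᵢ − βxᵢ)/4 − β/1 = 0, so β = Σxᵢyᵢ / (Σxᵢ² + σ²/τ²).
Σxᵢyᵢ = 3·4 + 4·8 + 3·7 = 65; Σxᵢ² = 34; σ²/τ² = 4.
β̂_MAP = 65 / (34 + 4) = 65/38 ≈ 1.711.

β̂_MAP = 1.711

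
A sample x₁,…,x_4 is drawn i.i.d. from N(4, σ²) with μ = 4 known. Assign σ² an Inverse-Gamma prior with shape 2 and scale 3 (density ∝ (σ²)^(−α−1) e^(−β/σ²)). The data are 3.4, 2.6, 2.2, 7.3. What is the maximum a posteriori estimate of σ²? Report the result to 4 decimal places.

σ̂²_MAP = 2.2450

Sum of squared deviations about the known mean: SS = (3.4−4)² + (2.6−4)² + (2.2−4)² + (7.3−4)² = 16.45.
The Normal likelihood contributes (σ²)^(−n/2) exp(−SS/(2σ²)), so the posterior is Inverse-Gamma(α + n/2, β + SS/2) = Inverse-Gamma(4, 11.225).
The mode of Inverse-Gamma(a, b) is b/(a+1) = 11.225/5 ≈ 2.2450.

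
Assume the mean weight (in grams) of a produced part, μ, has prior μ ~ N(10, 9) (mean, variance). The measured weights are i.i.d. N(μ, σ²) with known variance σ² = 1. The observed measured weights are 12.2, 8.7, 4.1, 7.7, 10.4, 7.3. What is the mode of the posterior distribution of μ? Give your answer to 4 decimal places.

μ̂_MAP = 8.4291

n = 6; x̄ = (12.2 + 8.7 + 4.1 + 7.7 + 10.4 + 7.3)/6 = 50.4/6 = 8.4.
For a Normal prior and Normal likelihood with known variance, the posterior is Normal; its mode equals its mean, the precision-weighted average.
Prior precision 1/σ₀² = 1/9; data precision n/σ² = 6/1 = 6.
μ̂ = ((1/9)·10 + 6·8.4) / (1/9 + 6) = (2318/45)/(55/9) = 2318/275 ≈ 8.4291.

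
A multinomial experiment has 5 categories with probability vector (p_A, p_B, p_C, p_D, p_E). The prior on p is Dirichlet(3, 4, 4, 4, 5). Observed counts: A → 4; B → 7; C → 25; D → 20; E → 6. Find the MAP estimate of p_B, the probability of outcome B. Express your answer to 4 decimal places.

The posterior is Dirichlet(αᵢ + nᵢ) = Dirichlet(7, 11, 29, 24, 11).
For a Dirichlet(a₁,…,a_K) with all aᵢ > 1, the mode has j-th component (aⱼ − 1)/(Σaᵢ − K).
Here Σaᵢ = 82 and K = 5, so p_B = (11 − 1)/(82 − 5) = 10/77 ≈ 0.1299.

MAP estimate of p_B = 0.1299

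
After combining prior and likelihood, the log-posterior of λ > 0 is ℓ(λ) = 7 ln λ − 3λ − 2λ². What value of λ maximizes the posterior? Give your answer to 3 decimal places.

ℓ'(λ) = 7/λ − 3 − 4λ. Setting this to zero and multiplying by λ: 4λ² + 3λ − 7 = 0.
λ = (−3 + √(3² + 4·4·7)) / (2·4) = (−3 + √121) / 8 = (−3 + 11)/8 = 1.
ℓ''(λ) = −7/λ² − 4 < 0, confirming a maximum.

λ̂_MAP = 1.000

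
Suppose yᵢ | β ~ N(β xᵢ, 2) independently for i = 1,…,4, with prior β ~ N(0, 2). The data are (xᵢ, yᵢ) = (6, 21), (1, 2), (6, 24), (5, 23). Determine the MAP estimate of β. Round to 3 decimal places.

log p(β | y) = −Σ(yᵢ − βxᵢ)²/(2·2) − β²/(2·2) + const.
Setting the derivative to zero: Σxᵢ(yᵢ − βxᵢ)/2 − β/2 = 0, so β = Σxᵢyᵢ / (Σxᵢ² + σ²/τ²).
Σxᵢyᵢ = 6·21 + 1·2 + 6·24 + 5·23 = 387; Σxᵢ² = 98; σ²/τ² = 1.
β̂_MAP = 387 / (98 + 1) = 387/99 ≈ 3.909.

β̂_MAP = 3.909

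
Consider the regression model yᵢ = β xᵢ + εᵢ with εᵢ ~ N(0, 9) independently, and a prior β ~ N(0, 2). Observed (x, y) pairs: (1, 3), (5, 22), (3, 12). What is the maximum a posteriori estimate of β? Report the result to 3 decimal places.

β̂_MAP = 3.772

log p(β | y) = −Σ(yᵢ − βxᵢ)²/(2·9) − β²/(2·2) + const.
Setting the derivative to zero: Σxᵢ(yᵢ − βxᵢ)/9 − β/2 = 0, so β = Σxᵢyᵢ / (Σxᵢ² + σ²/τ²).
Σxᵢyᵢ = 1·3 + 5·22 + 3·12 = 149; Σxᵢ² = 35; σ²/τ² = 4.5.
β̂_MAP = 149 / (35 + 4.5) = 149/39.5 ≈ 3.772.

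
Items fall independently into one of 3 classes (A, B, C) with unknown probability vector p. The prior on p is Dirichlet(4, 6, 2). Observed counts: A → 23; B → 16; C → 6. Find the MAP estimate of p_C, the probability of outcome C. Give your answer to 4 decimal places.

The posterior is Dirichlet(αᵢ + nᵢ) = Dirichlet(27, 22, 8).
For a Dirichlet(a₁,…,a_K) with all aᵢ > 1, the mode has j-th component (aⱼ − 1)/(Σaᵢ − K).
Here Σaᵢ = 57 and K = 3, so p_C = (8 − 1)/(57 − 3) = 7/54 ≈ 0.1296.

MAP estimate of p_C = 0.1296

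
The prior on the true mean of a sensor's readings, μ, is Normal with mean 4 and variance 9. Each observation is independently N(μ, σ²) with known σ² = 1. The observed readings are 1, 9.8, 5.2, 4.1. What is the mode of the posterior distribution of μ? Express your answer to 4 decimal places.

n = 4; x̄ = (1 + 9.8 + 5.2 + 4.1)/4 = 20.1/4 = 5.025.
For a Normal prior and Normal likelihood with known variance, the posterior is Normal; its mode equals its mean, the precision-weighted average.
Prior precision 1/σ₀² = 1/9; data precision n/σ² = 4/1 = 4.
μ̂ = ((1/9)·4 + 4·5.025) / (1/9 + 4) = (1849/90)/(37/9) = 1849/370 ≈ 4.9973.

μ̂_MAP = 4.9973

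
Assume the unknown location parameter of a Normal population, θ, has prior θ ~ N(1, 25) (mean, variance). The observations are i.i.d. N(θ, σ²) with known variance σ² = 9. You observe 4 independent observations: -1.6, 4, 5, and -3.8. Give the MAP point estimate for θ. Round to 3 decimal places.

n = 4; x̄ = ((-1.6) + 4 + 5 + (-3.8))/4 = 3.6/4 = 0.9.
For a Normal prior and Normal likelihood with known variance, the posterior is Normal; its mode equals its mean, the precision-weighted average.
Prior precision 1/σ₀² = 1/25 = 0.04; data precision n/σ² = 4/9.
θ̂ = (0.04·1 + (4/9)·0.9) / (0.04 + 4/9) = 0.44/(109/225) = 99/109 ≈ 0.908.

θ̂_MAP = 0.908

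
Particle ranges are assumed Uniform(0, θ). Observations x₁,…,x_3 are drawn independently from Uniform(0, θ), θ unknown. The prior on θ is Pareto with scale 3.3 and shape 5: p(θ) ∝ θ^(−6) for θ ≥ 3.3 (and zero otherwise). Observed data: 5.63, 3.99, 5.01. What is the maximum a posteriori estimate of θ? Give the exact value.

The Uniform(0, θ) likelihood is θ^(−n) for θ ≥ max(xᵢ), zero otherwise. Here max(xᵢ) = 5.63.
Posterior ∝ θ^(−6) · θ^(−3) = θ^(−9) on θ ≥ max(3.3, 5.63) = 5.63.
This density is strictly decreasing in θ, so the posterior mode lies at the lower boundary of the support.

θ̂_MAP = 5.63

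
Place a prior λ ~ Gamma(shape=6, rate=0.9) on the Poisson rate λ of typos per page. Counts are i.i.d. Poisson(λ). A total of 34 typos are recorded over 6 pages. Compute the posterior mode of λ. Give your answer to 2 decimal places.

Σxᵢ = 34, n = 6.
Posterior ∝ λ^5e^(−0.9λ) · λ^34e^(−6λ) = λ^39e^(−6.9λ), i.e. Gamma(shape=40, rate=6.9).
The mode of a Gamma(a, b) with a ≥ 1 (shape–rate) is (a−1)/b = 39/6.9 ≈ 5.65.

λ̂_MAP = 5.65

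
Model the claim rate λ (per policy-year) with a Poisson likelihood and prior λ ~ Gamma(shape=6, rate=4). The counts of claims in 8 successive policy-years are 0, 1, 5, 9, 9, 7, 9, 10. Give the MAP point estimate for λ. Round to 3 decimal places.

λ̂_MAP = 4.583

Σxᵢ = 0+1+5+9+9+7+9+10 = 50, with n = 8.
Posterior ∝ λ^5e^(−4λ) · λ^50e^(−8λ) = λ^55e^(−12λ), i.e. Gamma(shape=56, rate=12).
The mode of a Gamma(a, b) with a ≥ 1 (shape–rate) is (a−1)/b = 55/12 ≈ 4.583.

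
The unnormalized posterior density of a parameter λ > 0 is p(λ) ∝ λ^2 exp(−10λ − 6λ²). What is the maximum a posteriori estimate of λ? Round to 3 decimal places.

ℓ'(λ) = 2/λ − 10 − 12λ. Setting this to zero and multiplying by λ: 12λ² + 10λ − 2 = 0.
λ = (−10 + √(10² + 4·12·2)) / (2·12) = (−10 + √196) / 24 = (−10 + 14)/24 = 1/6.
ℓ''(λ) = −2/λ² − 12 < 0, confirming a maximum.

λ̂_MAP = 0.167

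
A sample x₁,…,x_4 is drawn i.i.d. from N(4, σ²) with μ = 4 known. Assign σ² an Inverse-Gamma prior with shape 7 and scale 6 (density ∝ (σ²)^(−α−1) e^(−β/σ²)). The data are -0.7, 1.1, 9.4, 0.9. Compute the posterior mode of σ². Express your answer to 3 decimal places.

Sum of squared deviations about the known mean: SS = (-0.7−4)² + (1.1−4)² + (9.4−4)² + (0.9−4)² = 69.27.
The Normal likelihood contributes (σ²)^(−n/2) exp(−SS/(2σ²)), so the posterior is Inverse-Gamma(α + n/2, β + SS/2) = Inverse-Gamma(9, 40.635).
The mode of Inverse-Gamma(a, b) is b/(a+1) = 40.635/10 ≈ 4.064.

σ̂²_MAP = 4.064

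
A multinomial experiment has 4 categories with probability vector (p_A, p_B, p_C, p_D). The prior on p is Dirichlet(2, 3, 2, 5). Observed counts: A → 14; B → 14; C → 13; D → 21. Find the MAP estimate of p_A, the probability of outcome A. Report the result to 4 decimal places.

The posterior is Dirichlet(αᵢ + nᵢ) = Dirichlet(16, 17, 15, 26).
For a Dirichlet(a₁,…,a_K) with all aᵢ > 1, the mode has j-th component (aⱼ − 1)/(Σaᵢ − K).
Here Σaᵢ = 74 and K = 4, so p_A = (16 − 1)/(74 − 4) = 15/70 ≈ 0.2143.

MAP estimate of p_A = 0.2143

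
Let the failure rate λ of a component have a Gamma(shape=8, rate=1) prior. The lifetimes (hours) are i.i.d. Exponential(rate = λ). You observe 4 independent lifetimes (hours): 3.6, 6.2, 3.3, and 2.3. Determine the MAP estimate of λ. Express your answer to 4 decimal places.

The Exponential(rate=λ) likelihood is ∝ λ^n e^(−λΣtᵢ). Here n = 4 and Σtᵢ = 3.6 + 6.2 + 3.3 + 2.3 = 15.4.
Posterior ∝ λ^7e^(−1λ) · λ^4e^(−15.4λ) = λ^11e^(−16.4λ), i.e. Gamma(12, 16.4).
Mode = (a−1)/b = 11/16.4 ≈ 0.6707.

λ̂_MAP = 0.6707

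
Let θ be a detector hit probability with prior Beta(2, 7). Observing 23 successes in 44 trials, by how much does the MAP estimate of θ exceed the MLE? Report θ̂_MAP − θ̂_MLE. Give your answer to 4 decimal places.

Posterior is Beta(25, 28); MAP = (25−1)/(53−2) = 24/51 ≈ 0.47059.
MLE ignores the prior: θ̂_MLE = k/n = 23/44 ≈ 0.52273.
Difference = 24/51 − 23/44 = -39/748 ≈ -0.0521.

MAP − MLE = -0.0521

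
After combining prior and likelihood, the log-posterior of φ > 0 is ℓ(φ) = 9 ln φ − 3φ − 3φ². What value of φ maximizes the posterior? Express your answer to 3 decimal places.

ℓ'(φ) = 9/φ − 3 − 6φ. Setting this to zero and multiplying by φ: 6φ² + 3φ − 9 = 0.
φ = (−3 + √(3² + 4·6·9)) / (2·6) = (−3 + √225) / 12 = (−3 + 15)/12 = 1.
ℓ''(φ) = −9/φ² − 6 < 0, confirming a maximum.

φ̂_MAP = 1.000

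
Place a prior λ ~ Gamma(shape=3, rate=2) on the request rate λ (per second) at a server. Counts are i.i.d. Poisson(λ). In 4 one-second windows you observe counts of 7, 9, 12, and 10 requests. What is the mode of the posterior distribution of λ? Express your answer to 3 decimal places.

λ̂_MAP = 6.667

Σxᵢ = 7+9+12+10 = 38, with n = 4.
Posterior ∝ λ^2e^(−2λ) · λ^38e^(−4λ) = λ^40e^(−6λ), i.e. Gamma(shape=41, rate=6).
The mode of a Gamma(a, b) with a ≥ 1 (shape–rate) is (a−1)/b = 40/6 ≈ 6.667.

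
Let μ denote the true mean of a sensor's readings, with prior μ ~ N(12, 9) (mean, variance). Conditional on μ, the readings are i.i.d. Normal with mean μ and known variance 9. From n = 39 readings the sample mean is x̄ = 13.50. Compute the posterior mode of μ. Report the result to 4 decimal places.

n = 39, x̄ = 13.50.
For a Normal prior and Normal likelihood with known variance, the posterior is Normal; its mode equals its mean, the precision-weighted average.
Prior precision 1/σ₀² = 1/9; data precision n/σ² = 39/9 = 13/3.
μ̂ = ((1/9)·12 + (13/3)·13.5) / (1/9 + 13/3) = (359/6)/(40/9) = 13.4625.

μ̂_MAP = 13.4625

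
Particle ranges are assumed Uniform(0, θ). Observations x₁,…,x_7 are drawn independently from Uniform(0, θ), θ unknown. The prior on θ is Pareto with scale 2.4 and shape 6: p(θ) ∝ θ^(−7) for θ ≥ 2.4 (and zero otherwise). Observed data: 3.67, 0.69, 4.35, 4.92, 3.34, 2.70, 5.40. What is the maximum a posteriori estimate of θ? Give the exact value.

θ̂_MAP = 5.40

The Uniform(0, θ) likelihood is θ^(−n) for θ ≥ max(xᵢ), zero otherwise. Here max(xᵢ) = 5.40.
Posterior ∝ θ^(−7) · θ^(−7) = θ^(−14) on θ ≥ max(2.4, 5.40) = 5.40.
This density is strictly decreasing in θ, so the posterior mode lies at the lower boundary of the support.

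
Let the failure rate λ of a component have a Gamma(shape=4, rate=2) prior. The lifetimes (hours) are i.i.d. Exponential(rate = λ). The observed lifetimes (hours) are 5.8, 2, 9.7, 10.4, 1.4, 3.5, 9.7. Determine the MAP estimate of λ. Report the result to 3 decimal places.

λ̂_MAP = 0.225

The Exponential(rate=λ) likelihood is ∝ λ^n e^(−λΣtᵢ). Here n = 7 and Σtᵢ = 5.8 + 2 + 9.7 + 10.4 + 1.4 + 3.5 + 9.7 = 42.5.
Posterior ∝ λ^3e^(−2λ) · λ^7e^(−42.5λ) = λ^10e^(−44.5λ), i.e. Gamma(11, 44.5).
Mode = (a−1)/b = 10/44.5 ≈ 0.225.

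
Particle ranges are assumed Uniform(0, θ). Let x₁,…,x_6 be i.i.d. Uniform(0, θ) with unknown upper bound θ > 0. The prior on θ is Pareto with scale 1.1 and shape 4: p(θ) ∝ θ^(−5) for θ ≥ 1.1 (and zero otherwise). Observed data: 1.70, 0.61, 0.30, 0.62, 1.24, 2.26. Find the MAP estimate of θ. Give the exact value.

The Uniform(0, θ) likelihood is θ^(−n) for θ ≥ max(xᵢ), zero otherwise. Here max(xᵢ) = 2.26.
Posterior ∝ θ^(−5) · θ^(−6) = θ^(−11) on θ ≥ max(1.1, 2.26) = 2.26.
This density is strictly decreasing in θ, so the posterior mode lies at the lower boundary of the support.

θ̂_MAP = 2.26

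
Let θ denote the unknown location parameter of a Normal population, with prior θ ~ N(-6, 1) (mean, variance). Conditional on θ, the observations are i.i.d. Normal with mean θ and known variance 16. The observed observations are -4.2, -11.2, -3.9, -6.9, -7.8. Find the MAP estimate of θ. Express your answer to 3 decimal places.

n = 5; x̄ = ((-4.2) + (-11.2) + (-3.9) + (-6.9) + (-7.8))/5 = -34/5 = -6.8.
For a Normal prior and Normal likelihood with known variance, the posterior is Normal; its mode equals its mean, the precision-weighted average.
Prior precision 1/σ₀² = 1/1 = 1; data precision n/σ² = 5/16 = 0.3125.
θ̂ = (1·(-6) + 0.3125·(-6.8)) / (1 + 0.3125) = (-8.125)/1.3125 = -130/21 ≈ -6.190.

θ̂_MAP = -6.190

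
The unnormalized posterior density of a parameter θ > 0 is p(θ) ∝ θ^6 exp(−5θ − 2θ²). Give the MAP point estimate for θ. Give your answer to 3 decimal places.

θ̂_MAP = 0.750

ℓ'(θ) = 6/θ − 5 − 4θ. Setting this to zero and multiplying by θ: 4θ² + 5θ − 6 = 0.
θ = (−5 + √(5² + 4·4·6)) / (2·4) = (−5 + √121) / 8 = (−5 + 11)/8 = 3/4.
ℓ''(θ) = −6/θ² − 4 < 0, confirming a maximum.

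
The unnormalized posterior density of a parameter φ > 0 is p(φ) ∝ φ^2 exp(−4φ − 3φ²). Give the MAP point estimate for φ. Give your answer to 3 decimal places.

ℓ'(φ) = 2/φ − 4 − 6φ. Setting this to zero and multiplying by φ: 6φ² + 4φ − 2 = 0.
φ = (−4 + √(4² + 4·6·2)) / (2·6) = (−4 + √64) / 12 = (−4 + 8)/12 = 1/3.
ℓ''(φ) = −2/φ² − 6 < 0, confirming a maximum.

φ̂_MAP = 0.333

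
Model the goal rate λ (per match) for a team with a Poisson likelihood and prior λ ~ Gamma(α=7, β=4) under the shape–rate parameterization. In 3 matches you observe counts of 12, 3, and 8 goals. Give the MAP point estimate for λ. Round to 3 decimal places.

λ̂_MAP = 4.143

Σxᵢ = 12+3+8 = 23, with n = 3.
Posterior ∝ λ^6e^(−4λ) · λ^23e^(−3λ) = λ^29e^(−7λ), i.e. Gamma(shape=30, rate=7).
The mode of a Gamma(a, b) with a ≥ 1 (shape–rate) is (a−1)/b = 29/7 ≈ 4.143.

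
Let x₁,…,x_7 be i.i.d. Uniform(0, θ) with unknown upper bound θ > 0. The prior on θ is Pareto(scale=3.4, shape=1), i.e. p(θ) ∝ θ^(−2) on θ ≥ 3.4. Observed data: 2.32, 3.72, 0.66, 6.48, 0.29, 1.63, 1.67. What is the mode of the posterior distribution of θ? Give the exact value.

The Uniform(0, θ) likelihood is θ^(−n) for θ ≥ max(xᵢ), zero otherwise. Here max(xᵢ) = 6.48.
Posterior ∝ θ^(−2) · θ^(−7) = θ^(−9) on θ ≥ max(3.4, 6.48) = 6.48.
This density is strictly decreasing in θ, so the posterior mode lies at the lower boundary of the support.

θ̂_MAP = 6.48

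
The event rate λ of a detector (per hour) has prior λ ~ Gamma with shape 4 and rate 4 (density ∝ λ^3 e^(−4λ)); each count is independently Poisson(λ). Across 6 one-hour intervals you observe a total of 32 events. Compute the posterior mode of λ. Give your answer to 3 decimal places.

λ̂_MAP = 3.500

Σxᵢ = 32, n = 6.
Posterior ∝ λ^3e^(−4λ) · λ^32e^(−6λ) = λ^35e^(−10λ), i.e. Gamma(shape=36, rate=10).
The mode of a Gamma(a, b) with a ≥ 1 (shape–rate) is (a−1)/b = 35/10 ≈ 3.500.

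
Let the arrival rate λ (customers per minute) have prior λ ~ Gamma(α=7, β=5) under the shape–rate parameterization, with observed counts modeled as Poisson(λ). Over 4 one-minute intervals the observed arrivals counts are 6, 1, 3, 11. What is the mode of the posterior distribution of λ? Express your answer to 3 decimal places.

Σxᵢ = 6+1+3+11 = 21, with n = 4.
Posterior ∝ λ^6e^(−5λ) · λ^21e^(−4λ) = λ^27e^(−9λ), i.e. Gamma(shape=28, rate=9).
The mode of a Gamma(a, b) with a ≥ 1 (shape–rate) is (a−1)/b = 27/9 ≈ 3.000.

λ̂_MAP = 3.000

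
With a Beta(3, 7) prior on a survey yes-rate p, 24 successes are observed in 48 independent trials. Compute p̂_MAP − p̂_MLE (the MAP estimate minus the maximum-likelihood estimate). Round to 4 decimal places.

MAP − MLE = -0.0357

Posterior is Beta(27, 31); MAP = (27−1)/(58−2) = 26/56 ≈ 0.46429.
MLE ignores the prior: p̂_MLE = k/n = 24/48 ≈ 0.50000.
Difference = 26/56 − 24/48 = -1/28 ≈ -0.0357.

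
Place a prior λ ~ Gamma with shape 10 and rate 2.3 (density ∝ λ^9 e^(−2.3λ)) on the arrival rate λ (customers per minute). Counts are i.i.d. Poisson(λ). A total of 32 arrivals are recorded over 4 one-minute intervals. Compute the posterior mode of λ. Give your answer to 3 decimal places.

Σxᵢ = 32, n = 4.
Posterior ∝ λ^9e^(−2.3λ) · λ^32e^(−4λ) = λ^41e^(−6.3λ), i.e. Gamma(shape=42, rate=6.3).
The mode of a Gamma(a, b) with a ≥ 1 (shape–rate) is (a−1)/b = 41/6.3 ≈ 6.508.

λ̂_MAP = 6.508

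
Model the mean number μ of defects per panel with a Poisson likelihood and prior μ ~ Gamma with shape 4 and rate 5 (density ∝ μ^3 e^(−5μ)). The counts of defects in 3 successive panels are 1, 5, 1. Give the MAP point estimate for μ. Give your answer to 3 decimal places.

Σxᵢ = 1+5+1 = 7, with n = 3.
Posterior ∝ μ^3e^(−5μ) · μ^7e^(−3μ) = μ^10e^(−8μ), i.e. Gamma(shape=11, rate=8).
The mode of a Gamma(a, b) with a ≥ 1 (shape–rate) is (a−1)/b = 10/8 ≈ 1.250.

μ̂_MAP = 1.250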